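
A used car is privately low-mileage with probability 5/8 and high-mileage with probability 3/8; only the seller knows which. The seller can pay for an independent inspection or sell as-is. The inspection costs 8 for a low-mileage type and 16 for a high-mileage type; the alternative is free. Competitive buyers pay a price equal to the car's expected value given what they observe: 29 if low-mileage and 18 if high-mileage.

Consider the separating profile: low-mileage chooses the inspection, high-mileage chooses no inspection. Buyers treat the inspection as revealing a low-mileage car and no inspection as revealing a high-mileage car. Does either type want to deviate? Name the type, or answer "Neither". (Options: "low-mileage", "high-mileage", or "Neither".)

The inspection pays 29; no inspection pays 18.
low-mileage: assigned the inspection, nets 29 − 8 = 21; deviating to no inspection nets 18.
high-mileage: assigned no inspection, nets 18; deviating to the inspection nets 29 − 16 = 13.
Both types strictly prefer their assigned action; no profitable deviation.

Neither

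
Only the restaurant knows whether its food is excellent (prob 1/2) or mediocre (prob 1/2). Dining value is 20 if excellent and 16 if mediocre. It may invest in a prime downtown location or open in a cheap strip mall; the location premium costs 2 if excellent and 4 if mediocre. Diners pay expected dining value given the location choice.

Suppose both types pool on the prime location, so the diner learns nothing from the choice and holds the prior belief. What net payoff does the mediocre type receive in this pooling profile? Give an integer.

14

Pooled price premium = 1/2·20 + 1/2·16 = 18.
mediocre pays cost 4 for the prime location, so net payoff = 18 − 4 = 14.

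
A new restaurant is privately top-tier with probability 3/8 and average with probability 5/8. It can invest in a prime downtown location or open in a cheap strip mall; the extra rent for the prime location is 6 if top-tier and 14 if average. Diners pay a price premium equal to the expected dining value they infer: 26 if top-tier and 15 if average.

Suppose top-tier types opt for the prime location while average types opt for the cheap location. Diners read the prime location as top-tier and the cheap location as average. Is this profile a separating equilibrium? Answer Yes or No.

Under these beliefs, the prime location earns price premium 26 and the cheap location earns price premium 15.
top-tier: the prime location nets 26 − 6 = 20; the cheap location nets 15. top-tier prefers the prime location.
average: the prime location nets 26 − 14 = 12; the cheap location nets 15. average prefers the cheap location.
Neither type deviates, so the separating profile is an equilibrium.

Yes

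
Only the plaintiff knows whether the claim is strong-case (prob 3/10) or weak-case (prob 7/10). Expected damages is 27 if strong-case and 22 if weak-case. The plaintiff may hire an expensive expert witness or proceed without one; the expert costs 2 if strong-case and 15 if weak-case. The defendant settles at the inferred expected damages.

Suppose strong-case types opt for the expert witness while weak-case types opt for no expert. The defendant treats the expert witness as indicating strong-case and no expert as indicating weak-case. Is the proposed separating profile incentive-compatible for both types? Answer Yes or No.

Yes

Under these beliefs, the expert witness earns settlement 27 and no expert earns settlement 22.
strong-case: the expert witness nets 27 − 2 = 25; no expert nets 22. strong-case prefers the expert witness.
weak-case: the expert witness nets 27 − 15 = 12; no expert nets 22. weak-case prefers no expert.
Neither type deviates, so the separating profile is an equilibrium.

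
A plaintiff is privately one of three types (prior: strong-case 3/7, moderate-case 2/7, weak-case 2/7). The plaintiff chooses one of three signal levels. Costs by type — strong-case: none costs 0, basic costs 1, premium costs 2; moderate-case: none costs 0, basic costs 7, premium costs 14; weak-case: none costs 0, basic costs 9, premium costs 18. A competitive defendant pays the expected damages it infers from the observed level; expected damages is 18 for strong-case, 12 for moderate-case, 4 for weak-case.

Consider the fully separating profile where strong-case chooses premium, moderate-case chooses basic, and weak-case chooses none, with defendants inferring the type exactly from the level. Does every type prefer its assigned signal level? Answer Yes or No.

Separating settlements: premium → 18, basic → 12, none → 4.
strong-case (assigned premium): none: 4 − 0 = 4; basic: 12 − 1 = 11; premium: 18 − 2 = 16. strong-case stays.
moderate-case (assigned basic): none: 4 − 0 = 4; basic: 12 − 7 = 5; premium: 18 − 14 = 4. moderate-case stays.
weak-case (assigned none): none: 4 − 0 = 4; basic: 12 − 9 = 3; premium: 18 − 18 = 0. weak-case stays.
Every type prefers its assigned level; separation holds.

Yes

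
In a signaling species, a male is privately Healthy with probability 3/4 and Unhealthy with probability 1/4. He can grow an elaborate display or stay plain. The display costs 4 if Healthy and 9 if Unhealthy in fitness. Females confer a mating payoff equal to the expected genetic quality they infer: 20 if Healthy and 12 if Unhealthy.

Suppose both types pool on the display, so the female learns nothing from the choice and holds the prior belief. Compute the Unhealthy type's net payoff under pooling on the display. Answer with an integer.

Pooled mating payoff = 3/4·20 + 1/4·12 = 18.
Unhealthy pays cost 9 for the display, so net payoff = 18 − 9 = 9.

9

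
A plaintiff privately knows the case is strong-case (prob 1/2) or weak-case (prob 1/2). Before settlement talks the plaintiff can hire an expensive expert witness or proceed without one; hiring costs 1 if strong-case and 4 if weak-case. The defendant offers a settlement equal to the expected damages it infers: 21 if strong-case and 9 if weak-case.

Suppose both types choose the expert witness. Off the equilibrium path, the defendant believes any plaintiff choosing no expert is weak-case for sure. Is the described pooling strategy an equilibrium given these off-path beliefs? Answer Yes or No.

Yes

On path, the defendant holds the prior and pays 1/2·21 + 1/2·9 = 15. Off path (no expert), believing weak-case, it pays 9.
strong-case: the expert witness nets 15 − 1 = 14; no expert nets 9. strong-case stays.
weak-case: the expert witness nets 15 − 4 = 11; no expert nets 9. weak-case stays.
No type deviates, so pooling is sustained.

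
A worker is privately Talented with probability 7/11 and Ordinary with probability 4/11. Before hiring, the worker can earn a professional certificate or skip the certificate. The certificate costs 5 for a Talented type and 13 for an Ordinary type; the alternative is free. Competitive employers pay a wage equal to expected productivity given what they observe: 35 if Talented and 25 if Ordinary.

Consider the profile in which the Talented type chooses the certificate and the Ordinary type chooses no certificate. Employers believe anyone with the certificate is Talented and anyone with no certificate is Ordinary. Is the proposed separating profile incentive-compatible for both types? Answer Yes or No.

Yes

Under these beliefs, the certificate earns wage 35 and no certificate earns wage 25.
Talented: the certificate nets 35 − 5 = 30; no certificate nets 25. Talented prefers the certificate.
Ordinary: the certificate nets 35 − 13 = 22; no certificate nets 25. Ordinary prefers no certificate.
Neither type deviates, so the separating profile is an equilibrium.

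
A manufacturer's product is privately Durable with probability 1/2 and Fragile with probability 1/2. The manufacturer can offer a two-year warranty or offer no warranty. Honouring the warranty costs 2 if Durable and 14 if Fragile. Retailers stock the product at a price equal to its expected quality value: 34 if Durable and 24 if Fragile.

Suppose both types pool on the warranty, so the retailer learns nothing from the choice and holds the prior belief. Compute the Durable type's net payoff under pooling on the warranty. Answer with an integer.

27

Pooled price = 1/2·34 + 1/2·24 = 29.
Durable pays cost 2 for the warranty, so net payoff = 29 − 2 = 27.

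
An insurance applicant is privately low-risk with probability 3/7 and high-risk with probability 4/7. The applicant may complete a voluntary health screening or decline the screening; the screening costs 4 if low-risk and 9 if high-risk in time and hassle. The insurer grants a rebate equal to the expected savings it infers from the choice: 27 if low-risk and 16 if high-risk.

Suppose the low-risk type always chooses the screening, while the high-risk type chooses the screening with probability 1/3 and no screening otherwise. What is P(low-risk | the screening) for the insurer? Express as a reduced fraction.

9/13

P(the screening) = (3/7)·1 + (4/7)·(1/3) = 13/21.
By Bayes' rule, P(low-risk | the screening) = (3/7) / (13/21) = 9/13.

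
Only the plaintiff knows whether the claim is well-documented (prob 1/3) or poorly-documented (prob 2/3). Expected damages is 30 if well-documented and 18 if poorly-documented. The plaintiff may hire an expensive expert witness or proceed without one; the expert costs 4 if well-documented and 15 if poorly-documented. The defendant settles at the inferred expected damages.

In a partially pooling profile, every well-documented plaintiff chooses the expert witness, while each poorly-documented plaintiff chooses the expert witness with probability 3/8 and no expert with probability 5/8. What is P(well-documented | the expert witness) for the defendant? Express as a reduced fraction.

4/7

P(the expert witness) = (1/3)·1 + (2/3)·(3/8) = 7/12.
By Bayes' rule, P(well-documented | the expert witness) = (1/3) / (7/12) = 4/7.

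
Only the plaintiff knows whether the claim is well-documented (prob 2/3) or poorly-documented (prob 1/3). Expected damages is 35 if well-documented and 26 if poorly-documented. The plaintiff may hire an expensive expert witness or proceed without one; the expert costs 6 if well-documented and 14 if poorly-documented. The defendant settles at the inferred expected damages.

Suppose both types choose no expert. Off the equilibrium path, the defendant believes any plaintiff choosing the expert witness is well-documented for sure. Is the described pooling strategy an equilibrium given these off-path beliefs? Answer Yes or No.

On path, the defendant holds the prior and pays 2/3·35 + 1/3·26 = 32. Off path (the expert witness), believing well-documented, it pays 35.
well-documented: no expert nets 32; the expert witness nets 35 − 6 = 29. well-documented stays.
poorly-documented: no expert nets 32; the expert witness nets 35 − 14 = 21. poorly-documented stays.
No type deviates, so pooling is sustained.

Yes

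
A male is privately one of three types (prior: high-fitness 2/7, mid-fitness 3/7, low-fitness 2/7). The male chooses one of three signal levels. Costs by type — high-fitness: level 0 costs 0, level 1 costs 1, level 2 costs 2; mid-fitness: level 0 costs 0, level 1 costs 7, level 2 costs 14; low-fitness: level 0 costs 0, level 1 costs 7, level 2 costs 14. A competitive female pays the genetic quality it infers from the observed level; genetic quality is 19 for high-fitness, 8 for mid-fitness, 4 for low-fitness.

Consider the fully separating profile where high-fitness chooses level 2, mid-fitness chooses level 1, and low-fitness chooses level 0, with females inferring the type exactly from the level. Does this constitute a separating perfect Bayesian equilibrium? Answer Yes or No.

No

Separating mating payoffs: level 2 → 19, level 1 → 8, level 0 → 4.
high-fitness (assigned level 2): level 0: 4 − 0 = 4; level 1: 8 − 1 = 7; level 2: 19 − 2 = 17. high-fitness stays.
mid-fitness (assigned level 1): level 0: 4 − 0 = 4; level 1: 8 − 7 = 1; level 2: 19 − 14 = 5. mid-fitness prefers level 2.
low-fitness (assigned level 0): level 0: 4 − 0 = 4; level 1: 8 − 7 = 1; level 2: 19 − 14 = 5. low-fitness prefers level 2.
At least one type deviates; the separating profile fails.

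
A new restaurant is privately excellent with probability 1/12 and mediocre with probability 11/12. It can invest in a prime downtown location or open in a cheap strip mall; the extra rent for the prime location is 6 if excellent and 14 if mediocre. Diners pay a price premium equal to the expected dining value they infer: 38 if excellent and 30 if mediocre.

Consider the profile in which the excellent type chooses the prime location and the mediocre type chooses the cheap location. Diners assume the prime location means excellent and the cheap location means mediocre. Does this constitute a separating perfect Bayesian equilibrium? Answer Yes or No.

Yes

Under these beliefs, the prime location earns price premium 38 and the cheap location earns price premium 30.
excellent: the prime location nets 38 − 6 = 32; the cheap location nets 30. excellent prefers the prime location.
mediocre: the prime location nets 38 − 14 = 24; the cheap location nets 30. mediocre prefers the cheap location.
Neither type deviates, so the separating profile is an equilibrium.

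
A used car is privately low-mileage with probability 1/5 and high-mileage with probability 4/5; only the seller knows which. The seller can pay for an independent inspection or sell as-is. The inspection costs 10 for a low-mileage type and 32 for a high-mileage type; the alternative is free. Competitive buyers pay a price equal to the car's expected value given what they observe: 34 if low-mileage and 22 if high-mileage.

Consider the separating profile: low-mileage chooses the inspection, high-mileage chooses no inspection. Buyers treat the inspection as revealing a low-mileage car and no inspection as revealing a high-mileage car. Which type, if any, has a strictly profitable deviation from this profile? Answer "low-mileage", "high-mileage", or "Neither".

The inspection pays 34; no inspection pays 22.
low-mileage: assigned the inspection, nets 34 − 10 = 24; deviating to no inspection nets 22.
high-mileage: assigned no inspection, nets 22; deviating to the inspection nets 34 − 32 = 2.
Both types strictly prefer their assigned action; no profitable deviation.

Neither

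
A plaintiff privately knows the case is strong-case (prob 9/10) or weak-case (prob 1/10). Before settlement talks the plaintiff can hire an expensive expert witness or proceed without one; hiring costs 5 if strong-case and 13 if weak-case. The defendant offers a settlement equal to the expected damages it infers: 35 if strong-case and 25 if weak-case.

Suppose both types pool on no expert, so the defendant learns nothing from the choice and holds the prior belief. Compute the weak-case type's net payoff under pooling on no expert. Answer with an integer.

Pooled settlement = 9/10·35 + 1/10·25 = 34.
weak-case pays no cost for no expert, so net payoff = 34.

34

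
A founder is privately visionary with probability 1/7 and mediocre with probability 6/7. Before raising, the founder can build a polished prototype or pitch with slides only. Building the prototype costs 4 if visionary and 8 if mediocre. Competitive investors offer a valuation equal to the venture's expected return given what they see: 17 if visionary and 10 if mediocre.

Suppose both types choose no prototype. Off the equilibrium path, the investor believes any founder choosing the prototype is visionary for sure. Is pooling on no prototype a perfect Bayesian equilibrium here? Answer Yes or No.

On path, the investor holds the prior and pays 1/7·17 + 6/7·10 = 11. Off path (the prototype), believing visionary, it pays 17.
visionary: no prototype nets 11; the prototype nets 17 − 4 = 13. visionary would deviate.
mediocre: no prototype nets 11; the prototype nets 17 − 8 = 9. mediocre stays.
A type deviates, so pooling fails.

No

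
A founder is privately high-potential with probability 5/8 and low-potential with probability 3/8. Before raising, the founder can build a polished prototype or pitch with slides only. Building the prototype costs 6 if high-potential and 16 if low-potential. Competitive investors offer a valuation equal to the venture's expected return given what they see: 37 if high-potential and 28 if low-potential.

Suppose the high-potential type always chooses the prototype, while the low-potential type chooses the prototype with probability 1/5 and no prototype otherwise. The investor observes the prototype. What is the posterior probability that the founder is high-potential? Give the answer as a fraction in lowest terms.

25/28

P(the prototype) = (5/8)·1 + (3/8)·(1/5) = 7/10.
By Bayes' rule, P(high-potential | the prototype) = (5/8) / (7/10) = 25/28.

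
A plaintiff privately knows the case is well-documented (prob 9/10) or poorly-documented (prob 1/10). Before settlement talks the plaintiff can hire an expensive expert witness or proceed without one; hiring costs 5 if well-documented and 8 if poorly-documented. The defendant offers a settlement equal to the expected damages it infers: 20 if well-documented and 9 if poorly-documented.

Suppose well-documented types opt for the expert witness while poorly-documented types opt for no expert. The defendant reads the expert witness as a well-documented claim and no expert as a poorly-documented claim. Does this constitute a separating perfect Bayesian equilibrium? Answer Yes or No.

No

Under these beliefs, the expert witness earns settlement 20 and no expert earns settlement 9.
well-documented: the expert witness nets 20 − 5 = 15; no expert nets 9. well-documented prefers the expert witness.
poorly-documented: the expert witness nets 20 − 8 = 12; no expert nets 9. poorly-documented would deviate to the expert witness.
poorly-documented has a profitable deviation, so the profile is not an equilibrium.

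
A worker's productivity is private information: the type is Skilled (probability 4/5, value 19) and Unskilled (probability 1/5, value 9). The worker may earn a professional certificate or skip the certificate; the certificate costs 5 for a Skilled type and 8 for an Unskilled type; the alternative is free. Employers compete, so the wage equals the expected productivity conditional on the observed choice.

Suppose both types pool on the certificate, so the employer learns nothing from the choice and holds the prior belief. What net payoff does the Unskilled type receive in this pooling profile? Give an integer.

9

Pooled wage = 4/5·19 + 1/5·9 = 17.
Unskilled pays cost 8 for the certificate, so net payoff = 17 − 8 = 9.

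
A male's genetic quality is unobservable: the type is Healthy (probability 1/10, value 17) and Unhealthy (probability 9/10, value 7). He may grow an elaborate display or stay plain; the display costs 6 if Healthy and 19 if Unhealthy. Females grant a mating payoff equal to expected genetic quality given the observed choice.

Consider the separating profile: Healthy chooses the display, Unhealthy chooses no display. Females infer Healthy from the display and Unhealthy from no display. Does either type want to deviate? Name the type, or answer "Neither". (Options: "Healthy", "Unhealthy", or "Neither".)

Neither

The display pays 17; no display pays 7.
Healthy: assigned the display, nets 17 − 6 = 11; deviating to no display nets 7.
Unhealthy: assigned no display, nets 7; deviating to the display nets 17 − 19 = -2.
Both types strictly prefer their assigned action; no profitable deviation.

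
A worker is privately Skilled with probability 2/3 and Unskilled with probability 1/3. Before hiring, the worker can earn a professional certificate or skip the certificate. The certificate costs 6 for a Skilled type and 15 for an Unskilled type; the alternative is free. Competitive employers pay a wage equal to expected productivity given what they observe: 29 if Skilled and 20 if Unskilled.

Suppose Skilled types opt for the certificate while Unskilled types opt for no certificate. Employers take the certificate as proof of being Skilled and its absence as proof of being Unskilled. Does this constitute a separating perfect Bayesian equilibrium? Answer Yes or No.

Under these beliefs, the certificate earns wage 29 and no certificate earns wage 20.
Skilled: the certificate nets 29 − 6 = 23; no certificate nets 20. Skilled prefers the certificate.
Unskilled: the certificate nets 29 − 15 = 14; no certificate nets 20. Unskilled prefers no certificate.
Neither type deviates, so the separating profile is an equilibrium.

Yes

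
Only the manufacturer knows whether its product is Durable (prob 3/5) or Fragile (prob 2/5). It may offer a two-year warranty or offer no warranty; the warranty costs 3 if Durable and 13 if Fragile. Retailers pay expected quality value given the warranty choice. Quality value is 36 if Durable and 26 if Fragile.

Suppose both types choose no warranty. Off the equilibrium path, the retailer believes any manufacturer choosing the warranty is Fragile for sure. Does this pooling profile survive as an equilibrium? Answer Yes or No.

On path, the retailer holds the prior and pays 3/5·36 + 2/5·26 = 32. Off path (the warranty), believing Fragile, it pays 26.
Durable: no warranty nets 32; the warranty nets 26 − 3 = 23. Durable stays.
Fragile: no warranty nets 32; the warranty nets 26 − 13 = 13. Fragile stays.
No type deviates, so pooling is sustained.

Yes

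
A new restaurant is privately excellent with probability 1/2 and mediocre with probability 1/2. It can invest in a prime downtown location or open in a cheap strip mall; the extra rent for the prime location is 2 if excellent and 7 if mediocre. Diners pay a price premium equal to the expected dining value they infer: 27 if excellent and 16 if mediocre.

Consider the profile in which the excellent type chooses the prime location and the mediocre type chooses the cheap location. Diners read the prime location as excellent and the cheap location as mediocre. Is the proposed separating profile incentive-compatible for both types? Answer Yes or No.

Under these beliefs, the prime location earns price premium 27 and the cheap location earns price premium 16.
excellent: the prime location nets 27 − 2 = 25; the cheap location nets 16. excellent prefers the prime location.
mediocre: the prime location nets 27 − 7 = 20; the cheap location nets 16. mediocre would deviate to the prime location.
mediocre has a profitable deviation, so the profile is not an equilibrium.

No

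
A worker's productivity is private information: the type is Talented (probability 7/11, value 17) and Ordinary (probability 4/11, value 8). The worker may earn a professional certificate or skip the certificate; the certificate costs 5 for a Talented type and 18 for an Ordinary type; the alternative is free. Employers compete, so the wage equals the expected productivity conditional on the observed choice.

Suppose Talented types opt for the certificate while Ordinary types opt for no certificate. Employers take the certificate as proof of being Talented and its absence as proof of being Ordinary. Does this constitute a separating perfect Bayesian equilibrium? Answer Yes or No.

Yes

Under these beliefs, the certificate earns wage 17 and no certificate earns wage 8.
Talented: the certificate nets 17 − 5 = 12; no certificate nets 8. Talented prefers the certificate.
Ordinary: the certificate nets 17 − 18 = -1; no certificate nets 8. Ordinary prefers no certificate.
Neither type deviates, so the separating profile is an equilibrium.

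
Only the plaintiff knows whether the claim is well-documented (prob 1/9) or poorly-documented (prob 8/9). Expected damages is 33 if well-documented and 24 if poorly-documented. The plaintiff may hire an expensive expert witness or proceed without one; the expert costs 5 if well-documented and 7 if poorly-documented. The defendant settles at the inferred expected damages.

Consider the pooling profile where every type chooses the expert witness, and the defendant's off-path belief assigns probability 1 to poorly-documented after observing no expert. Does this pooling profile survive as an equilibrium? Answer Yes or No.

No

On path, the defendant holds the prior and pays 1/9·33 + 8/9·24 = 25. Off path (no expert), believing poorly-documented, it pays 24.
well-documented: the expert witness nets 25 − 5 = 20; no expert nets 24. well-documented would deviate.
poorly-documented: the expert witness nets 25 − 7 = 18; no expert nets 24. poorly-documented would deviate.
A type deviates, so pooling fails.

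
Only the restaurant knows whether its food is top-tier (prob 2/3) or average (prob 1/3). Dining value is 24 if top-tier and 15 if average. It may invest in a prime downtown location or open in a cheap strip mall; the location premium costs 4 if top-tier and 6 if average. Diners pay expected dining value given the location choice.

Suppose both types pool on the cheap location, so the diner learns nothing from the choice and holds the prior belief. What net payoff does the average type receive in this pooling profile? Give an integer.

Pooled price premium = 2/3·24 + 1/3·15 = 21.
average pays no cost for the cheap location, so net payoff = 21.

21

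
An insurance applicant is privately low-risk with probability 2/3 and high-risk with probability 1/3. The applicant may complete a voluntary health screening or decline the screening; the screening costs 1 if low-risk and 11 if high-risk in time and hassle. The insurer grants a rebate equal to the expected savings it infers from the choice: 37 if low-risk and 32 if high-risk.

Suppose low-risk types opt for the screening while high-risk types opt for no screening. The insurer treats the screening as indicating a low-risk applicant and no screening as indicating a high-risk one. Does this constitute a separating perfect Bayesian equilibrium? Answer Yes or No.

Under these beliefs, the screening earns rebate 37 and no screening earns rebate 32.
low-risk: the screening nets 37 − 1 = 36; no screening nets 32. low-risk prefers the screening.
high-risk: the screening nets 37 − 11 = 26; no screening nets 32. high-risk prefers no screening.
Neither type deviates, so the separating profile is an equilibrium.

Yes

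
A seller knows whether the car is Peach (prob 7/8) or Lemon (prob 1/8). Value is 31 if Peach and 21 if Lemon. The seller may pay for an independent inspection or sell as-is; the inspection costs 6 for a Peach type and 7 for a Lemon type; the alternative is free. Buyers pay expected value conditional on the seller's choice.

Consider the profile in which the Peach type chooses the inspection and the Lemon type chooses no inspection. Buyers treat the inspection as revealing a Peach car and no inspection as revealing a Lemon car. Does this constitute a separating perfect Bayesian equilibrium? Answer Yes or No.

No

Under these beliefs, the inspection earns price 31 and no inspection earns price 21.
Peach: the inspection nets 31 − 6 = 25; no inspection nets 21. Peach prefers the inspection.
Lemon: the inspection nets 31 − 7 = 24; no inspection nets 21. Lemon would deviate to the inspection.
Lemon has a profitable deviation, so the profile is not an equilibrium.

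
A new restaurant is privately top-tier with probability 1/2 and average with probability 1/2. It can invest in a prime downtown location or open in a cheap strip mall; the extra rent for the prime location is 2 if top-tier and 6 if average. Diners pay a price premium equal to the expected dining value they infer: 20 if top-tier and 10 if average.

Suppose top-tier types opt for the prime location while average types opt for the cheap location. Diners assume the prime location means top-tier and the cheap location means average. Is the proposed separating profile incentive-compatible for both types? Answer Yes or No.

Under these beliefs, the prime location earns price premium 20 and the cheap location earns price premium 10.
top-tier: the prime location nets 20 − 2 = 18; the cheap location nets 10. top-tier prefers the prime location.
average: the prime location nets 20 − 6 = 14; the cheap location nets 10. average would deviate to the prime location.
average has a profitable deviation, so the profile is not an equilibrium.

No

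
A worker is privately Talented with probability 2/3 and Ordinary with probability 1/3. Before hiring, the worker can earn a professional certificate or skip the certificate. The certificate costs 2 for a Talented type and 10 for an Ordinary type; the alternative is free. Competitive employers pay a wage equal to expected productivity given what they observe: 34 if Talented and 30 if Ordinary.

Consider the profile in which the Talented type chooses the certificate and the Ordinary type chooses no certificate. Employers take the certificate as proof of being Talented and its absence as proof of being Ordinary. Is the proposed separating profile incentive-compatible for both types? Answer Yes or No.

Yes

Under these beliefs, the certificate earns wage 34 and no certificate earns wage 30.
Talented: the certificate nets 34 − 2 = 32; no certificate nets 30. Talented prefers the certificate.
Ordinary: the certificate nets 34 − 10 = 24; no certificate nets 30. Ordinary prefers no certificate.
Neither type deviates, so the separating profile is an equilibrium.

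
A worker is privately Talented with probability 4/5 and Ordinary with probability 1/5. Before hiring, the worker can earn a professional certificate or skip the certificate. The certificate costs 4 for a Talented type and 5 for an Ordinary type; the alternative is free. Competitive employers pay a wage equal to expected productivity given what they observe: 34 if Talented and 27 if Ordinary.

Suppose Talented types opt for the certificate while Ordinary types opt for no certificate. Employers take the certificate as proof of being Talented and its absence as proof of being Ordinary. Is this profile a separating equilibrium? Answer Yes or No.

No

Under these beliefs, the certificate earns wage 34 and no certificate earns wage 27.
Talented: the certificate nets 34 − 4 = 30; no certificate nets 27. Talented prefers the certificate.
Ordinary: the certificate nets 34 − 5 = 29; no certificate nets 27. Ordinary would deviate to the certificate.
Ordinary has a profitable deviation, so the profile is not an equilibrium.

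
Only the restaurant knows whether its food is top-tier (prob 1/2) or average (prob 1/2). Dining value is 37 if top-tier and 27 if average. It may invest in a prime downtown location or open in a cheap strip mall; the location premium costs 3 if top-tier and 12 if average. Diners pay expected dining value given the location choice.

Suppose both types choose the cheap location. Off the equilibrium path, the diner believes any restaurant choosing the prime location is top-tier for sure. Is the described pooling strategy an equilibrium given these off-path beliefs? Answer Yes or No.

On path, the diner holds the prior and pays 1/2·37 + 1/2·27 = 32. Off path (the prime location), believing top-tier, it pays 37.
top-tier: the cheap location nets 32; the prime location nets 37 − 3 = 34. top-tier would deviate.
average: the cheap location nets 32; the prime location nets 37 − 12 = 25. average stays.
A type deviates, so pooling fails.

No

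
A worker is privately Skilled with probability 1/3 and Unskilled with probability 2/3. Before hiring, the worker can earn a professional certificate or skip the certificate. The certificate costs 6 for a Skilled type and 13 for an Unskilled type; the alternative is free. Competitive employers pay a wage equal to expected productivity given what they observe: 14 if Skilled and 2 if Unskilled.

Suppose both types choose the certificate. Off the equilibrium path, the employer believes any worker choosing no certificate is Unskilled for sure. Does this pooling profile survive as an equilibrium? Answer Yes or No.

On path, the employer holds the prior and pays 1/3·14 + 2/3·2 = 6. Off path (no certificate), believing Unskilled, it pays 2.
Skilled: the certificate nets 6 − 6 = 0; no certificate nets 2. Skilled would deviate.
Unskilled: the certificate nets 6 − 13 = -7; no certificate nets 2. Unskilled would deviate.
A type deviates, so pooling fails.

No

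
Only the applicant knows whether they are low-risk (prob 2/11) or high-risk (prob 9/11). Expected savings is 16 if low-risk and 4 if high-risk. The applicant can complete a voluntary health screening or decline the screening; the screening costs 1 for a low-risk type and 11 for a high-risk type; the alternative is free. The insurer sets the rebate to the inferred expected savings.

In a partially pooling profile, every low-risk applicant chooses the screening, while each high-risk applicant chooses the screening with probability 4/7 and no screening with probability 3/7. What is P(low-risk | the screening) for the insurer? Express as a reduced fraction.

P(the screening) = (2/11)·1 + (9/11)·(4/7) = 50/77.
By Bayes' rule, P(low-risk | the screening) = (2/11) / (50/77) = 7/25.

7/25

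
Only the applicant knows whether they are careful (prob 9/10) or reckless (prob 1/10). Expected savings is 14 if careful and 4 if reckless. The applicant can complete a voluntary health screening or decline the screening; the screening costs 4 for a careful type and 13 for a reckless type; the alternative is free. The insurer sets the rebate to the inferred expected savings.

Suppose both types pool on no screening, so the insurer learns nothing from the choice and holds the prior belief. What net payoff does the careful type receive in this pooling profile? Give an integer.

13

Pooled rebate = 9/10·14 + 1/10·4 = 13.
careful pays no cost for no screening, so net payoff = 13.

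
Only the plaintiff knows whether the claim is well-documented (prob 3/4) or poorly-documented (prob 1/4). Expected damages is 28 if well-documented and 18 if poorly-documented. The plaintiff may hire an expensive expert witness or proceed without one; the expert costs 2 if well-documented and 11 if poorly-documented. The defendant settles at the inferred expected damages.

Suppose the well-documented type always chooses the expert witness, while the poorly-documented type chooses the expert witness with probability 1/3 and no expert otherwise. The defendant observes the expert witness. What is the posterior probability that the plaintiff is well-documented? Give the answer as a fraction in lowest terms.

P(the expert witness) = (3/4)·1 + (1/4)·(1/3) = 5/6.
By Bayes' rule, P(well-documented | the expert witness) = (3/4) / (5/6) = 9/10.

9/10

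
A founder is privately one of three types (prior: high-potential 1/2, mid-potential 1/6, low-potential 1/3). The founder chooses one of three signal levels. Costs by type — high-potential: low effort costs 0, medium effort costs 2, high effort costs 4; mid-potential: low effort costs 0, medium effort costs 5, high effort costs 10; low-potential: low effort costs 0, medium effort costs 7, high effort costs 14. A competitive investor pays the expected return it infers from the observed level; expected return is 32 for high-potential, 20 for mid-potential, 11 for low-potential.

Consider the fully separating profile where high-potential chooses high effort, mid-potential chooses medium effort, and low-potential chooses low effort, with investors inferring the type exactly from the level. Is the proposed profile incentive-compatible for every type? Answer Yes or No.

Separating valuations: high effort → 32, medium effort → 20, low effort → 11.
high-potential (assigned high effort): low effort: 11 − 0 = 11; medium effort: 20 − 2 = 18; high effort: 32 − 4 = 28. high-potential stays.
mid-potential (assigned medium effort): low effort: 11 − 0 = 11; medium effort: 20 − 5 = 15; high effort: 32 − 10 = 22. mid-potential prefers high effort.
low-potential (assigned low effort): low effort: 11 − 0 = 11; medium effort: 20 − 7 = 13; high effort: 32 − 14 = 18. low-potential prefers high effort.
At least one type deviates; the separating profile fails.

No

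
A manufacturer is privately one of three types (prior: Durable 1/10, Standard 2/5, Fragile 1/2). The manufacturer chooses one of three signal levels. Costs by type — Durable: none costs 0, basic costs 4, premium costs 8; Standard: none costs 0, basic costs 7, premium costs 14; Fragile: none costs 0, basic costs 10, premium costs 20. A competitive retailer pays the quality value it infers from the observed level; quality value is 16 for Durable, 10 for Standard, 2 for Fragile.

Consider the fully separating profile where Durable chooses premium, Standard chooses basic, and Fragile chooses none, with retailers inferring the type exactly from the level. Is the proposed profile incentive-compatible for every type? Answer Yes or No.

Separating prices: premium → 16, basic → 10, none → 2.
Durable (assigned premium): none: 2 − 0 = 2; basic: 10 − 4 = 6; premium: 16 − 8 = 8. Durable stays.
Standard (assigned basic): none: 2 − 0 = 2; basic: 10 − 7 = 3; premium: 16 − 14 = 2. Standard stays.
Fragile (assigned none): none: 2 − 0 = 2; basic: 10 − 10 = 0; premium: 16 − 20 = -4. Fragile stays.
Every type prefers its assigned level; separation holds.

Yes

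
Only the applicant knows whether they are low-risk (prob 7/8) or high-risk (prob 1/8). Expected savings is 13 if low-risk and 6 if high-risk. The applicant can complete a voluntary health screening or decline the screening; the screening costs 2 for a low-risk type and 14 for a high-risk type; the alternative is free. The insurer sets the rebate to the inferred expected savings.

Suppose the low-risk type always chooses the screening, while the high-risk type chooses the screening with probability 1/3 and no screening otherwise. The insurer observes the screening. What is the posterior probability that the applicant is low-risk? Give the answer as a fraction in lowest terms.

P(the screening) = (7/8)·1 + (1/8)·(1/3) = 11/12.
By Bayes' rule, P(low-risk | the screening) = (7/8) / (11/12) = 21/22.

21/22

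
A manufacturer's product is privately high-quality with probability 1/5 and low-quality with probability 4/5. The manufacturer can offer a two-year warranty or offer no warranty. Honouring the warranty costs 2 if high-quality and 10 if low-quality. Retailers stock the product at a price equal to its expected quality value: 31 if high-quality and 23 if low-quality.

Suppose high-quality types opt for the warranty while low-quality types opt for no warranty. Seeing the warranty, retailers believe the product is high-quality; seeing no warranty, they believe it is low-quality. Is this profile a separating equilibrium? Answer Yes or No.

Under these beliefs, the warranty earns price 31 and no warranty earns price 23.
high-quality: the warranty nets 31 − 2 = 29; no warranty nets 23. high-quality prefers the warranty.
low-quality: the warranty nets 31 − 10 = 21; no warranty nets 23. low-quality prefers no warranty.
Neither type deviates, so the separating profile is an equilibrium.

Yes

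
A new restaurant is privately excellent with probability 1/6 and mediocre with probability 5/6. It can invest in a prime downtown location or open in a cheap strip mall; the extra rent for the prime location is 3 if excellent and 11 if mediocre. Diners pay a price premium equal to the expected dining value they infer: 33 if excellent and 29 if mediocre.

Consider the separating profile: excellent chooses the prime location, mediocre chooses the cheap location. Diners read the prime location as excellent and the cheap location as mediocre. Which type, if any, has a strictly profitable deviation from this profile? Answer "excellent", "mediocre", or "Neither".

The prime location pays 33; the cheap location pays 29.
excellent: assigned the prime location, nets 33 − 3 = 30; deviating to the cheap location nets 29.
mediocre: assigned the cheap location, nets 29; deviating to the prime location nets 33 − 11 = 22.
Both types strictly prefer their assigned action; no profitable deviation.

Neither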